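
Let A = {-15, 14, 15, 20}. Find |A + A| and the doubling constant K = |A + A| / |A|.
K = |A + A| / |A| = 10/4 = 5/2

Enumerate A + A = {a + b : a, b ∈ A}. With |A| = 4, there are |A|^2 = 16 ordered sum pairs; collecting distinct values, A + A = {-30, -1, 0, 5, 28, 29, 30, 34, 35, 40}, so |A + A| = 10. Thus K = 10/4 = 5/2. For comparison, the minimum possible |A + A| over all 4-element sets is 2·4 − 1 = 7 (so min K = 7/4), attained only by arithmetic progressions.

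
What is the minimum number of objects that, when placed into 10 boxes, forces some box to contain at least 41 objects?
n = (41 − 1)·10 + 1 = 401

By the generalised pigeonhole principle, to guarantee some box contains ≥ r objects we need more than (r − 1) · k objects total. Threshold: n = (r − 1) · k + 1. With r = 41 and k = 10: n = 40 · 10 + 1 = 400 + 1 = 401. For n = 400 = 40 · 10, we can put exactly 40 objects in every box, avoiding 41 in any single one — so 401 is tight.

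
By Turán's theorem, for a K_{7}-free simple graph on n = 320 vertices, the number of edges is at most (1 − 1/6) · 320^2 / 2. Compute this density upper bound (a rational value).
Turán density bound = (5/6) · 320^2/2 = 128000/3 ≈ 42666.6667

Turán's theorem: ex(n, K_{r+1}) is achieved by the complete r-partite Turán graph T(n, r) with parts as balanced as possible, and is at most (1 − 1/r) · n^2/2. For r = 6, n = 320: the density bound is (5/6) · 102400/2 = 128000/3 ≈ 42666.6667. The integer-valued extremum is e(T(320, 6)) = 42666, which is strictly less than the density bound 128000/3 since 6 ∤ 320 (the parts of T(320, 6) cannot all be equal).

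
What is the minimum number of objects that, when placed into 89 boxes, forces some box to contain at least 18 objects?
n = (18 − 1)·89 + 1 = 1514

By the generalised pigeonhole principle, to guarantee some box contains ≥ r objects we need more than (r − 1) · k objects total. Threshold: n = (r − 1) · k + 1. With r = 18 and k = 89: n = 17 · 89 + 1 = 1513 + 1 = 1514. For n = 1513 = 17 · 89, we can put exactly 17 objects in every box, avoiding 18 in any single one — so 1514 is tight.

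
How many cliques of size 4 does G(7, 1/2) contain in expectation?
E[# K_4] = C(7, 4) · (1/2)^C(4, 2) = 35 / 2^6 = 0.546875

For each 4-subset S of vertices (there are C(7, 4) = 35 such S), let X_S = 1 if S induces a K_4 (all C(4, 2) = 6 edges present). Then P(X_S = 1) = (1/2)^6 = 1/64. By linearity of expectation, E[# K_4] = C(7, 4) · (1/2)^6 = 35 / 64 = 0.546875.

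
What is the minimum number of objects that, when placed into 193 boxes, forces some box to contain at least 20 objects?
n = (20 − 1)·193 + 1 = 3668

By the generalised pigeonhole principle, to guarantee some box contains ≥ r objects we need more than (r − 1) · k objects total. Threshold: n = (r − 1) · k + 1. With r = 20 and k = 193: n = 19 · 193 + 1 = 3667 + 1 = 3668. For n = 3667 = 19 · 193, we can put exactly 19 objects in every box, avoiding 20 in any single one — so 3668 is tight.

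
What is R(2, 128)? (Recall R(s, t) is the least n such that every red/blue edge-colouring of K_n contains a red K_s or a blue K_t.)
R(2, 128) = 128

R(2, k) = k for all k ≥ 2: in a 2-colouring of K_k, either some edge is red (a red K_2) or all edges are blue (a blue K_k). And K_{127} coloured all-blue has no blue K_128, so R(2, 128) > 127. Hence R(2, 128) = 128.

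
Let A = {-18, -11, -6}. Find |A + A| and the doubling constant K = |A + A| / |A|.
K = |A + A| / |A| = 6/3 = 2

Enumerate A + A = {a + b : a, b ∈ A}. With |A| = 3, there are |A|^2 = 9 ordered sum pairs; collecting distinct values, A + A = {-36, -29, -24, -22, -17, -12}, so |A + A| = 6. Thus K = 6/3 = 2. For comparison, the minimum possible |A + A| over all 3-element sets is 2·3 − 1 = 5 (so min K = 5/3), attained only by arithmetic progressions.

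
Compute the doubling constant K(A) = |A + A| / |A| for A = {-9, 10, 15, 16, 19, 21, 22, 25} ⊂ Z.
K = |A + A| / |A| = 28/8 = 7/2

Enumerate A + A = {a + b : a, b ∈ A}. With |A| = 8, there are |A|^2 = 64 ordered sum pairs; collecting distinct values, A + A = {-18, 1, 6, 7, 10, 12, 13, 16, 20, 25, 26, 29, 30, 31, 32, 34, 35, 36, 37, 38, 40, 41, 42, 43, 44, 46, 47, 50}, so |A + A| = 28. Thus K = 28/8 = 7/2. For comparison, the minimum possible |A + A| over all 8-element sets is 2·8 − 1 = 15 (so min K = 15/8), attained only by arithmetic progressions.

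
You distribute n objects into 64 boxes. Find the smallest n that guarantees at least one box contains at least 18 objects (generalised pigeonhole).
n = (18 − 1)·64 + 1 = 1089

By the generalised pigeonhole principle, to guarantee some box contains ≥ r objects we need more than (r − 1) · k objects total. Threshold: n = (r − 1) · k + 1. With r = 18 and k = 64: n = 17 · 64 + 1 = 1088 + 1 = 1089. For n = 1088 = 17 · 64, we can put exactly 17 objects in every box, avoiding 18 in any single one — so 1089 is tight.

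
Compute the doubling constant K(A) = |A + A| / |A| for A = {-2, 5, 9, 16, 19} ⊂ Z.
K = |A + A| / |A| = 14/5

Enumerate A + A = {a + b : a, b ∈ A}. With |A| = 5, there are |A|^2 = 25 ordered sum pairs; collecting distinct values, A + A = {-4, 3, 7, 10, 14, 17, 18, 21, 24, 25, 28, 32, 35, 38}, so |A + A| = 14. Thus K = 14/5. For comparison, the minimum possible |A + A| over all 5-element sets is 2·5 − 1 = 9 (so min K = 9/5), attained only by arithmetic progressions.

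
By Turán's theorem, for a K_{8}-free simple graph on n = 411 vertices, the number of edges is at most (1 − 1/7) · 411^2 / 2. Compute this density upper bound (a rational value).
Turán density bound = (6/7) · 411^2/2 = 506763/7 ≈ 72394.7143

Turán's theorem: ex(n, K_{r+1}) is achieved by the complete r-partite Turán graph T(n, r) with parts as balanced as possible, and is at most (1 − 1/r) · n^2/2. For r = 7, n = 411: the density bound is (6/7) · 168921/2 = 506763/7 ≈ 72394.7143. The integer-valued extremum is e(T(411, 7)) = 72394, which is strictly less than the density bound 506763/7 since 7 ∤ 411 (the parts of T(411, 7) cannot all be equal).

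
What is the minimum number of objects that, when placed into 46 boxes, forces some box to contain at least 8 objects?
n = (8 − 1)·46 + 1 = 323

By the generalised pigeonhole principle, to guarantee some box contains ≥ r objects we need more than (r − 1) · k objects total. Threshold: n = (r − 1) · k + 1. With r = 8 and k = 46: n = 7 · 46 + 1 = 322 + 1 = 323. For n = 322 = 7 · 46, we can put exactly 7 objects in every box, avoiding 8 in any single one — so 323 is tight.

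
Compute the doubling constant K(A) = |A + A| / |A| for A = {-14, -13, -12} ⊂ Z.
K = |A + A| / |A| = 5/3

Enumerate A + A = {a + b : a, b ∈ A}. With |A| = 3, there are |A|^2 = 9 ordered sum pairs; collecting distinct values, A + A = {-28, -27, -26, -25, -24}, so |A + A| = 5. Thus K = 5/3. Here |A + A| = 2|A| − 1 = 5, the minimum possible — so K = 5/3 is minimal, which holds iff A is an arithmetic progression.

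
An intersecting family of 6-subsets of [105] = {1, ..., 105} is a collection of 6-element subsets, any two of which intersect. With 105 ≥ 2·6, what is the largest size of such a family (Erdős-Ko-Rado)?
max |F| = C(104, 5) = 91962520

The Erdős-Ko-Rado theorem states: for n ≥ 2k, an intersecting family of k-subsets of an n-element set has size at most C(n − 1, k − 1), with equality for 'star' families {A ⊆ [n] : |A| = k, i ∈ A} (fix an element i). For n = 105, k = 6: C(104, 5) = 91962520.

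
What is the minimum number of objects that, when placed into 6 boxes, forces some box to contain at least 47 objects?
n = (47 − 1)·6 + 1 = 277

By the generalised pigeonhole principle, to guarantee some box contains ≥ r objects we need more than (r − 1) · k objects total. Threshold: n = (r − 1) · k + 1. With r = 47 and k = 6: n = 46 · 6 + 1 = 276 + 1 = 277. For n = 276 = 46 · 6, we can put exactly 46 objects in every box, avoiding 47 in any single one — so 277 is tight.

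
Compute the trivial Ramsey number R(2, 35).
R(2, 35) = 35

R(2, k) = k for all k ≥ 2: in a 2-colouring of K_k, either some edge is red (a red K_2) or all edges are blue (a blue K_k). And K_{34} coloured all-blue has no blue K_35, so R(2, 35) > 34. Hence R(2, 35) = 35.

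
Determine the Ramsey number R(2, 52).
R(2, 52) = 52

R(2, k) = k for all k ≥ 2: in a 2-colouring of K_k, either some edge is red (a red K_2) or all edges are blue (a blue K_k). And K_{51} coloured all-blue has no blue K_52, so R(2, 52) > 51. Hence R(2, 52) = 52.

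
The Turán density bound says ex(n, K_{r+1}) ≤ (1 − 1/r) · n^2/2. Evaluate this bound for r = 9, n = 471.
Turán density bound = (8/9) · 471^2/2 = 98596

Turán's theorem: ex(n, K_{r+1}) is achieved by the complete r-partite Turán graph T(n, r) with parts as balanced as possible, and is at most (1 − 1/r) · n^2/2. For r = 9, n = 471: the density bound is (8/9) · 221841/2 = 98596. The integer-valued extremum is e(T(471, 9)) = 98595, which is strictly less than the density bound 98596 since 9 ∤ 471 (the parts of T(471, 9) cannot all be equal).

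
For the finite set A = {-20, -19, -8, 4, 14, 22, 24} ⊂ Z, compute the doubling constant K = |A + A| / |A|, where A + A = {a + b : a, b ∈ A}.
K = |A + A| / |A| = 26/7

Enumerate A + A = {a + b : a, b ∈ A}. With |A| = 7, there are |A|^2 = 49 ordered sum pairs; collecting distinct values, A + A = {-40, -39, -38, -28, -27, -16, -15, -6, -5, -4, 2, 3, 4, 5, 6, 8, 14, 16, 18, 26, 28, 36, 38, 44, 46, 48}, so |A + A| = 26. Thus K = 26/7. For comparison, the minimum possible |A + A| over all 7-element sets is 2·7 − 1 = 13 (so min K = 13/7), attained only by arithmetic progressions.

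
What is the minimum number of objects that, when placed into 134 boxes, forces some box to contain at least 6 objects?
n = (6 − 1)·134 + 1 = 671

By the generalised pigeonhole principle, to guarantee some box contains ≥ r objects we need more than (r − 1) · k objects total. Threshold: n = (r − 1) · k + 1. With r = 6 and k = 134: n = 5 · 134 + 1 = 670 + 1 = 671. For n = 670 = 5 · 134, we can put exactly 5 objects in every box, avoiding 6 in any single one — so 671 is tight.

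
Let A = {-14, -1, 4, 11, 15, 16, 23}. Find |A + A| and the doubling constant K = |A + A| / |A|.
K = |A + A| / |A| = 25/7

Enumerate A + A = {a + b : a, b ∈ A}. With |A| = 7, there are |A|^2 = 49 ordered sum pairs; collecting distinct values, A + A = {-28, -15, -10, -3, -2, 1, 2, 3, 8, 9, 10, 14, 15, 19, 20, 22, 26, 27, 30, 31, 32, 34, 38, 39, 46}, so |A + A| = 25. Thus K = 25/7. For comparison, the minimum possible |A + A| over all 7-element sets is 2·7 − 1 = 13 (so min K = 13/7), attained only by arithmetic progressions.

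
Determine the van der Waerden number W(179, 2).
W(179, 2) = 179 + 1 = 180

A 2-term AP is any pair of integers, so a monochromatic 2-AP exists iff some colour is used at least twice. With 179 colours, the colouring i ↦ i on {1, ..., 179} uses each colour once, avoiding any monochromatic pair, so W(179, 2) > 179. For {1, ..., 180}, pigeonhole forces two integers of the same colour, which form a monochromatic 2-AP. Hence W(179, 2) = 180.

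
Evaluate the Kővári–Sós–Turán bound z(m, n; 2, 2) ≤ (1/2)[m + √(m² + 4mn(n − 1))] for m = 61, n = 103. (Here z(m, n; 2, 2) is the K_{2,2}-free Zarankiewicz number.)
z(61, 103; 2, 2) ≤ (1/2)[61 + √(61² + 4·61·103·102)] = (1/2)[61 + √2567185] = 831.6219

Kővári–Sós–Turán: let r_1, ..., r_61 be the row sums and z = Σ r_i the total number of 1s. Each pair of columns can share at most one row with both entries 1 (else a 2×2 all-ones block appears), so Σ_i C(r_i, 2) ≤ C(103, 2) = 5253. By convexity Σ_i C(r_i, 2) ≥ 61·C(z/61, 2) = z(z − 61)/(2·61), giving z² − 61z − 61·103·102 ≤ 0 and hence z ≤ (1/2)[61 + √(3721 + 4·640866)] = (1/2)[61 + √2567185] ≈ (1/2)(61 + 1602.2437) = 831.6219.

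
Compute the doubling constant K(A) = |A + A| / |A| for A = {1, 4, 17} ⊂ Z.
K = |A + A| / |A| = 6/3 = 2

Enumerate A + A = {a + b : a, b ∈ A}. With |A| = 3, there are |A|^2 = 9 ordered sum pairs; collecting distinct values, A + A = {2, 5, 8, 18, 21, 34}, so |A + A| = 6. Thus K = 6/3 = 2. For comparison, the minimum possible |A + A| over all 3-element sets is 2·3 − 1 = 5 (so min K = 5/3), attained only by arithmetic progressions.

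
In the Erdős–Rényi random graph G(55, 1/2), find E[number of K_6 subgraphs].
E[# K_6] = C(55, 6) · (1/2)^C(6, 2) = 28989675 / 2^15 ≈ 884.694672

For each 6-subset S of vertices (there are C(55, 6) = 28989675 such S), let X_S = 1 if S induces a K_6 (all C(6, 2) = 15 edges present). Then P(X_S = 1) = (1/2)^15 = 1/32768. By linearity of expectation, E[# K_6] = C(55, 6) · (1/2)^15 = 28989675 / 32768 ≈ 884.694672.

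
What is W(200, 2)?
W(200, 2) = 200 + 1 = 201

A 2-term AP is any pair of integers, so a monochromatic 2-AP exists iff some colour is used at least twice. With 200 colours, the colouring i ↦ i on {1, ..., 200} uses each colour once, avoiding any monochromatic pair, so W(200, 2) > 200. For {1, ..., 201}, pigeonhole forces two integers of the same colour, which form a monochromatic 2-AP. Hence W(200, 2) = 201.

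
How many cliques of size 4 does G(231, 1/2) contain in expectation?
E[# K_4] = C(231, 4) · (1/2)^C(4, 2) = 115584315 / 2^6 = 1806004.921875

For each 4-subset S of vertices (there are C(231, 4) = 115584315 such S), let X_S = 1 if S induces a K_4 (all C(4, 2) = 6 edges present). Then P(X_S = 1) = (1/2)^6 = 1/64. By linearity of expectation, E[# K_4] = C(231, 4) · (1/2)^6 = 115584315 / 64 = 1806004.921875.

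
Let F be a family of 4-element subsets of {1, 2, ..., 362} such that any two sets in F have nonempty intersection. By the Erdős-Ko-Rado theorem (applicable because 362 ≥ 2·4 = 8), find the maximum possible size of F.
max |F| = C(361, 3) = 7775940

Erdős-Ko-Rado (1961): when n ≥ 2k, max |F| = C(n−1, k−1). The bound is attained by the star {A : i ∈ A} for any fixed i ∈ [n]. Here C(362−1, 4−1) = C(361, 3) = 7775940.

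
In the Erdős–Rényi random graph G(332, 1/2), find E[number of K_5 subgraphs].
E[# K_5] = C(332, 5) · (1/2)^C(5, 2) = 32611330136 / 2^10 = 4076416267/128 = 31847002.0859375

For each 5-subset S of vertices (there are C(332, 5) = 32611330136 such S), let X_S = 1 if S induces a K_5 (all C(5, 2) = 10 edges present). Then P(X_S = 1) = (1/2)^10 = 1/1024. By linearity of expectation, E[# K_5] = C(332, 5) · (1/2)^10 = 32611330136 / 1024 = 4076416267/128 = 31847002.0859375.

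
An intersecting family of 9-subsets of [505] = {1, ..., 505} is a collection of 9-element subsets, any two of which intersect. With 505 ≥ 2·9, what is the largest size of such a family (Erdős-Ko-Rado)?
max |F| = C(504, 8) = 97650781326562275

Erdős-Ko-Rado (1961): when n ≥ 2k, max |F| = C(n−1, k−1). The bound is attained by the star {A : i ∈ A} for any fixed i ∈ [n]. Here C(505−1, 9−1) = C(504, 8) = 97650781326562275.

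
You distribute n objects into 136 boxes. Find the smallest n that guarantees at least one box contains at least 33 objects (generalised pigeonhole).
n = (33 − 1)·136 + 1 = 4353

By the generalised pigeonhole principle, to guarantee some box contains ≥ r objects we need more than (r − 1) · k objects total. Threshold: n = (r − 1) · k + 1. With r = 33 and k = 136: n = 32 · 136 + 1 = 4352 + 1 = 4353. For n = 4352 = 32 · 136, we can put exactly 32 objects in every box, avoiding 33 in any single one — so 4353 is tight.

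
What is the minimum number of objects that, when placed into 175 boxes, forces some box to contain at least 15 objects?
n = (15 − 1)·175 + 1 = 2451

By the generalised pigeonhole principle, to guarantee some box contains ≥ r objects we need more than (r − 1) · k objects total. Threshold: n = (r − 1) · k + 1. With r = 15 and k = 175: n = 14 · 175 + 1 = 2450 + 1 = 2451. For n = 2450 = 14 · 175, we can put exactly 14 objects in every box, avoiding 15 in any single one — so 2451 is tight.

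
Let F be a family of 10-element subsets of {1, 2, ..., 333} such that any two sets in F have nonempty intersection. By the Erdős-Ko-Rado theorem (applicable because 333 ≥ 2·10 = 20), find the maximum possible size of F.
max |F| = C(332, 9) = 121054363920675900

Erdős-Ko-Rado (1961): when n ≥ 2k, max |F| = C(n−1, k−1). The bound is attained by the star {A : i ∈ A} for any fixed i ∈ [n]. Here C(333−1, 10−1) = C(332, 9) = 121054363920675900.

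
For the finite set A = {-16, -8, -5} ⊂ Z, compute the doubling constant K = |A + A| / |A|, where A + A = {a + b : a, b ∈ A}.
K = |A + A| / |A| = 6/3 = 2

Enumerate A + A = {a + b : a, b ∈ A}. With |A| = 3, there are |A|^2 = 9 ordered sum pairs; collecting distinct values, A + A = {-32, -24, -21, -16, -13, -10}, so |A + A| = 6. Thus K = 6/3 = 2. For comparison, the minimum possible |A + A| over all 3-element sets is 2·3 − 1 = 5 (so min K = 5/3), attained only by arithmetic progressions.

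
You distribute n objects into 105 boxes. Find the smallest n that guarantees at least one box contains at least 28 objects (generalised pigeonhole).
n = (28 − 1)·105 + 1 = 2836

By the generalised pigeonhole principle, to guarantee some box contains ≥ r objects we need more than (r − 1) · k objects total. Threshold: n = (r − 1) · k + 1. With r = 28 and k = 105: n = 27 · 105 + 1 = 2835 + 1 = 2836. For n = 2835 = 27 · 105, we can put exactly 27 objects in every box, avoiding 28 in any single one — so 2836 is tight.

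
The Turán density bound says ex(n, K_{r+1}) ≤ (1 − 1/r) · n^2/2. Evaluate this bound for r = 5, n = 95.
Turán density bound = (4/5) · 95^2/2 = 3610

Turán's theorem: ex(n, K_{r+1}) is achieved by the complete r-partite Turán graph T(n, r) with parts as balanced as possible, and is at most (1 − 1/r) · n^2/2. For r = 5, n = 95: the density bound is (4/5) · 9025/2 = 3610. Since 5 ∣ 95, the Turán graph T(95, 5) has parts of equal size 19, and its edge count e(T(95, 5)) = 3610 attains the density bound exactly.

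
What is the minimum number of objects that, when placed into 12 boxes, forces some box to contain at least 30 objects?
n = (30 − 1)·12 + 1 = 349

By the generalised pigeonhole principle, to guarantee some box contains ≥ r objects we need more than (r − 1) · k objects total. Threshold: n = (r − 1) · k + 1. With r = 30 and k = 12: n = 29 · 12 + 1 = 348 + 1 = 349. For n = 348 = 29 · 12, we can put exactly 29 objects in every box, avoiding 30 in any single one — so 349 is tight.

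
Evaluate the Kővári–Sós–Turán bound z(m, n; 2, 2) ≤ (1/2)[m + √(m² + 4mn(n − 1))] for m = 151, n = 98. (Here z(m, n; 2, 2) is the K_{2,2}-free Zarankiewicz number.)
z(151, 98; 2, 2) ≤ (1/2)[151 + √(151² + 4·151·98·97)] = (1/2)[151 + √5764425] = 1275.9608

Kővári–Sós–Turán: let r_1, ..., r_151 be the row sums and z = Σ r_i the total number of 1s. Each pair of columns can share at most one row with both entries 1 (else a 2×2 all-ones block appears), so Σ_i C(r_i, 2) ≤ C(98, 2) = 4753. By convexity Σ_i C(r_i, 2) ≥ 151·C(z/151, 2) = z(z − 151)/(2·151), giving z² − 151z − 151·98·97 ≤ 0 and hence z ≤ (1/2)[151 + √(22801 + 4·1435406)] = (1/2)[151 + √5764425] ≈ (1/2)(151 + 2400.9217) = 1275.9608.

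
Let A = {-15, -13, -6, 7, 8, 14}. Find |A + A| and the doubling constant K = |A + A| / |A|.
K = |A + A| / |A| = 20/6 = 10/3

Enumerate A + A = {a + b : a, b ∈ A}. With |A| = 6, there are |A|^2 = 36 ordered sum pairs; collecting distinct values, A + A = {-30, -28, -26, -21, -19, -12, -8, -7, -6, -5, -1, 1, 2, 8, 14, 15, 16, 21, 22, 28}, so |A + A| = 20. Thus K = 20/6 = 10/3. For comparison, the minimum possible |A + A| over all 6-element sets is 2·6 − 1 = 11 (so min K = 11/6), attained only by arithmetic progressions.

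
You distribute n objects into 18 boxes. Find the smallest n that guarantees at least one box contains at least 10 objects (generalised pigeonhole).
n = (10 − 1)·18 + 1 = 163

By the generalised pigeonhole principle, to guarantee some box contains ≥ r objects we need more than (r − 1) · k objects total. Threshold: n = (r − 1) · k + 1. With r = 10 and k = 18: n = 9 · 18 + 1 = 162 + 1 = 163. For n = 162 = 9 · 18, we can put exactly 9 objects in every box, avoiding 10 in any single one — so 163 is tight.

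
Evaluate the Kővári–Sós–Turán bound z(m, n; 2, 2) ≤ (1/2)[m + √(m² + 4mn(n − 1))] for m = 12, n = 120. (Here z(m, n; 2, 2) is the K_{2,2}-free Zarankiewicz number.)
z(12, 120; 2, 2) ≤ (1/2)[12 + √(12² + 4·12·120·119)] = (1/2)[12 + √685584] = 420

Kővári–Sós–Turán: let r_1, ..., r_12 be the row sums and z = Σ r_i the total number of 1s. Each pair of columns can share at most one row with both entries 1 (else a 2×2 all-ones block appears), so Σ_i C(r_i, 2) ≤ C(120, 2) = 7140. By convexity Σ_i C(r_i, 2) ≥ 12·C(z/12, 2) = z(z − 12)/(2·12), giving z² − 12z − 12·120·119 ≤ 0 and hence z ≤ (1/2)[12 + √(144 + 4·171360)] = (1/2)[12 + √685584] ≈ (1/2)(12 + 828) = 420.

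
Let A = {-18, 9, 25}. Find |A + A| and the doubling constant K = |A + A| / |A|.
K = |A + A| / |A| = 6/3 = 2

Enumerate A + A = {a + b : a, b ∈ A}. With |A| = 3, there are |A|^2 = 9 ordered sum pairs; collecting distinct values, A + A = {-36, -9, 7, 18, 34, 50}, so |A + A| = 6. Thus K = 6/3 = 2. For comparison, the minimum possible |A + A| over all 3-element sets is 2·3 − 1 = 5 (so min K = 5/3), attained only by arithmetic progressions.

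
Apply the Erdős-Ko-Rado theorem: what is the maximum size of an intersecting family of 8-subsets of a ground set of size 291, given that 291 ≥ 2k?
max |F| = C(290, 7) = 31817710198560

Erdős-Ko-Rado (1961): when n ≥ 2k, max |F| = C(n−1, k−1). The bound is attained by the star {A : i ∈ A} for any fixed i ∈ [n]. Here C(291−1, 8−1) = C(290, 7) = 31817710198560.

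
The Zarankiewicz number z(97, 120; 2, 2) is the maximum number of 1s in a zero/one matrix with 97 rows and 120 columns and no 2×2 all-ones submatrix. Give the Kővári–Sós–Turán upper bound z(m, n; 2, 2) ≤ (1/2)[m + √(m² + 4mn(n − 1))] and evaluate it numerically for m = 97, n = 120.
z(97, 120; 2, 2) ≤ (1/2)[97 + √(97² + 4·97·120·119)] = (1/2)[97 + √5550049] = 1226.4271

Kővári–Sós–Turán: let r_1, ..., r_97 be the row sums and z = Σ r_i the total number of 1s. Each pair of columns can share at most one row with both entries 1 (else a 2×2 all-ones block appears), so Σ_i C(r_i, 2) ≤ C(120, 2) = 7140. By convexity Σ_i C(r_i, 2) ≥ 97·C(z/97, 2) = z(z − 97)/(2·97), giving z² − 97z − 97·120·119 ≤ 0 and hence z ≤ (1/2)[97 + √(9409 + 4·1385160)] = (1/2)[97 + √5550049] ≈ (1/2)(97 + 2355.8542) = 1226.4271.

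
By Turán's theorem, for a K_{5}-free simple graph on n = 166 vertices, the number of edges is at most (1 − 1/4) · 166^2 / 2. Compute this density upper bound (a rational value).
Turán density bound = (3/4) · 166^2/2 = 20667/2 ≈ 10333.5

Turán's theorem: ex(n, K_{r+1}) is achieved by the complete r-partite Turán graph T(n, r) with parts as balanced as possible, and is at most (1 − 1/r) · n^2/2. For r = 4, n = 166: the density bound is (3/4) · 27556/2 = 20667/2 ≈ 10333.5. The integer-valued extremum is e(T(166, 4)) = 10333, which is strictly less than the density bound 20667/2 since 4 ∤ 166 (the parts of T(166, 4) cannot all be equal).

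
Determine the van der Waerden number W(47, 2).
W(47, 2) = 47 + 1 = 48

A 2-term AP is any pair of integers, so a monochromatic 2-AP exists iff some colour is used at least twice. With 47 colours, the colouring i ↦ i on {1, ..., 47} uses each colour once, avoiding any monochromatic pair, so W(47, 2) > 47. For {1, ..., 48}, pigeonhole forces two integers of the same colour, which form a monochromatic 2-AP. Hence W(47, 2) = 48.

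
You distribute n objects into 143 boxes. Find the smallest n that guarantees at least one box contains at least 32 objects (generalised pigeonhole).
n = (32 − 1)·143 + 1 = 4434

By the generalised pigeonhole principle, to guarantee some box contains ≥ r objects we need more than (r − 1) · k objects total. Threshold: n = (r − 1) · k + 1. With r = 32 and k = 143: n = 31 · 143 + 1 = 4433 + 1 = 4434. For n = 4433 = 31 · 143, we can put exactly 31 objects in every box, avoiding 32 in any single one — so 4434 is tight.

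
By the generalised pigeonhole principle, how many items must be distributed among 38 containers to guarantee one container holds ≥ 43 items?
n = (43 − 1)·38 + 1 = 1597

By the generalised pigeonhole principle, to guarantee some box contains ≥ r objects we need more than (r − 1) · k objects total. Threshold: n = (r − 1) · k + 1. With r = 43 and k = 38: n = 42 · 38 + 1 = 1596 + 1 = 1597. For n = 1596 = 42 · 38, we can put exactly 42 objects in every box, avoiding 43 in any single one — so 1597 is tight.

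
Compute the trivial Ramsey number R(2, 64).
R(2, 64) = 64

R(2, k) = k for all k ≥ 2: in a 2-colouring of K_k, either some edge is red (a red K_2) or all edges are blue (a blue K_k). And K_{63} coloured all-blue has no blue K_64, so R(2, 64) > 63. Hence R(2, 64) = 64.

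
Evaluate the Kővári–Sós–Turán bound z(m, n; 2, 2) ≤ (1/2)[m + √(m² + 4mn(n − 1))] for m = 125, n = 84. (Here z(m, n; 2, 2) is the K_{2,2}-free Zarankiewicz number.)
z(125, 84; 2, 2) ≤ (1/2)[125 + √(125² + 4·125·84·83)] = (1/2)[125 + √3501625] = 998.1315

Kővári–Sós–Turán: let r_1, ..., r_125 be the row sums and z = Σ r_i the total number of 1s. Each pair of columns can share at most one row with both entries 1 (else a 2×2 all-ones block appears), so Σ_i C(r_i, 2) ≤ C(84, 2) = 3486. By convexity Σ_i C(r_i, 2) ≥ 125·C(z/125, 2) = z(z − 125)/(2·125), giving z² − 125z − 125·84·83 ≤ 0 and hence z ≤ (1/2)[125 + √(15625 + 4·871500)] = (1/2)[125 + √3501625] ≈ (1/2)(125 + 1871.2629) = 998.1315.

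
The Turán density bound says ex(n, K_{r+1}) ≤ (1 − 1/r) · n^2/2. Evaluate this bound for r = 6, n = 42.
Turán density bound = (5/6) · 42^2/2 = 735

Turán's theorem: ex(n, K_{r+1}) is achieved by the complete r-partite Turán graph T(n, r) with parts as balanced as possible, and is at most (1 − 1/r) · n^2/2. For r = 6, n = 42: the density bound is (5/6) · 1764/2 = 735. Since 6 ∣ 42, the Turán graph T(42, 6) has parts of equal size 7, and its edge count e(T(42, 6)) = 735 attains the density bound exactly.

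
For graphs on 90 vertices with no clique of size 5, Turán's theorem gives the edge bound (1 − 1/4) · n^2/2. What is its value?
Turán density bound = (3/4) · 90^2/2 = 6075/2 ≈ 3037.5

Turán's theorem: ex(n, K_{r+1}) is achieved by the complete r-partite Turán graph T(n, r) with parts as balanced as possible, and is at most (1 − 1/r) · n^2/2. For r = 4, n = 90: the density bound is (3/4) · 8100/2 = 6075/2 ≈ 3037.5. The integer-valued extremum is e(T(90, 4)) = 3037, which is strictly less than the density bound 6075/2 since 4 ∤ 90 (the parts of T(90, 4) cannot all be equal).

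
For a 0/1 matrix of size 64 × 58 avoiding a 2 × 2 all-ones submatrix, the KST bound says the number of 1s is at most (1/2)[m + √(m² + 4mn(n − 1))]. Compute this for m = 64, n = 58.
z(64, 58; 2, 2) ≤ (1/2)[64 + √(64² + 4·64·58·57)] = (1/2)[64 + √850432] = 493.0944

Kővári–Sós–Turán: let r_1, ..., r_64 be the row sums and z = Σ r_i the total number of 1s. Each pair of columns can share at most one row with both entries 1 (else a 2×2 all-ones block appears), so Σ_i C(r_i, 2) ≤ C(58, 2) = 1653. By convexity Σ_i C(r_i, 2) ≥ 64·C(z/64, 2) = z(z − 64)/(2·64), giving z² − 64z − 64·58·57 ≤ 0 and hence z ≤ (1/2)[64 + √(4096 + 4·211584)] = (1/2)[64 + √850432] ≈ (1/2)(64 + 922.1887) = 493.0944.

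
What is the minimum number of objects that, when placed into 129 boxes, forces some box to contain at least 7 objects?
n = (7 − 1)·129 + 1 = 775

By the generalised pigeonhole principle, to guarantee some box contains ≥ r objects we need more than (r − 1) · k objects total. Threshold: n = (r − 1) · k + 1. With r = 7 and k = 129: n = 6 · 129 + 1 = 774 + 1 = 775. For n = 774 = 6 · 129, we can put exactly 6 objects in every box, avoiding 7 in any single one — so 775 is tight.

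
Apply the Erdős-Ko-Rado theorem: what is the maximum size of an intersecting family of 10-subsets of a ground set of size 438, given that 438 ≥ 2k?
max |F| = C(437, 9) = 1474207244018922270

The Erdős-Ko-Rado theorem states: for n ≥ 2k, an intersecting family of k-subsets of an n-element set has size at most C(n − 1, k − 1), with equality for 'star' families {A ⊆ [n] : |A| = k, i ∈ A} (fix an element i). For n = 438, k = 10: C(437, 9) = 1474207244018922270.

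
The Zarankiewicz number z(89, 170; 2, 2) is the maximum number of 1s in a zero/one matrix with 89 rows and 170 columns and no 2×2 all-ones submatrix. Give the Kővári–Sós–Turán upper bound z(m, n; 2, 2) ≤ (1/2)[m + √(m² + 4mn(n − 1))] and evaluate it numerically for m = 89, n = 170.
z(89, 170; 2, 2) ≤ (1/2)[89 + √(89² + 4·89·170·169)] = (1/2)[89 + √10235801] = 1644.1719

Kővári–Sós–Turán: let r_1, ..., r_89 be the row sums and z = Σ r_i the total number of 1s. Each pair of columns can share at most one row with both entries 1 (else a 2×2 all-ones block appears), so Σ_i C(r_i, 2) ≤ C(170, 2) = 14365. By convexity Σ_i C(r_i, 2) ≥ 89·C(z/89, 2) = z(z − 89)/(2·89), giving z² − 89z − 89·170·169 ≤ 0 and hence z ≤ (1/2)[89 + √(7921 + 4·2556970)] = (1/2)[89 + √10235801] ≈ (1/2)(89 + 3199.3438) = 1644.1719.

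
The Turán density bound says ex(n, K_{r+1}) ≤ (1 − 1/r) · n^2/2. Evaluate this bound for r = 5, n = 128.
Turán density bound = (4/5) · 128^2/2 = 32768/5 ≈ 6553.6

Turán's theorem: ex(n, K_{r+1}) is achieved by the complete r-partite Turán graph T(n, r) with parts as balanced as possible, and is at most (1 − 1/r) · n^2/2. For r = 5, n = 128: the density bound is (4/5) · 16384/2 = 32768/5 ≈ 6553.6. The integer-valued extremum is e(T(128, 5)) = 6553, which is strictly less than the density bound 32768/5 since 5 ∤ 128 (the parts of T(128, 5) cannot all be equal).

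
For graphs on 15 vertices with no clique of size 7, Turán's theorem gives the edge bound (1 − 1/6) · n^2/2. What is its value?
Turán density bound = (5/6) · 15^2/2 = 375/4 ≈ 93.75

Turán's theorem: ex(n, K_{r+1}) is achieved by the complete r-partite Turán graph T(n, r) with parts as balanced as possible, and is at most (1 − 1/r) · n^2/2. For r = 6, n = 15: the density bound is (5/6) · 225/2 = 375/4 ≈ 93.75. The integer-valued extremum is e(T(15, 6)) = 93, which is strictly less than the density bound 375/4 since 6 ∤ 15 (the parts of T(15, 6) cannot all be equal).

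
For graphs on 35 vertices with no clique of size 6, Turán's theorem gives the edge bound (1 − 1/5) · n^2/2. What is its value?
Turán density bound = (4/5) · 35^2/2 = 490

Turán's theorem: ex(n, K_{r+1}) is achieved by the complete r-partite Turán graph T(n, r) with parts as balanced as possible, and is at most (1 − 1/r) · n^2/2. For r = 5, n = 35: the density bound is (4/5) · 1225/2 = 490. Since 5 ∣ 35, the Turán graph T(35, 5) has parts of equal size 7, and its edge count e(T(35, 5)) = 490 attains the density bound exactly.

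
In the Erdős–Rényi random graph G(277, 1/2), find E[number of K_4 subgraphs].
E[# K_4] = C(277, 4) · (1/2)^C(4, 2) = 240027425 / 2^6 = 3750428.515625

For each 4-subset S of vertices (there are C(277, 4) = 240027425 such S), let X_S = 1 if S induces a K_4 (all C(4, 2) = 6 edges present). Then P(X_S = 1) = (1/2)^6 = 1/64. By linearity of expectation, E[# K_4] = C(277, 4) · (1/2)^6 = 240027425 / 64 = 3750428.515625.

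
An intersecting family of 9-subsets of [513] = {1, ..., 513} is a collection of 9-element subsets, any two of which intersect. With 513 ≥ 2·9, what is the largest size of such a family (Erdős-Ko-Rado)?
max |F| = C(512, 8) = 110859231254749120

The Erdős-Ko-Rado theorem states: for n ≥ 2k, an intersecting family of k-subsets of an n-element set has size at most C(n − 1, k − 1), with equality for 'star' families {A ⊆ [n] : |A| = k, i ∈ A} (fix an element i). For n = 513, k = 9: C(512, 8) = 110859231254749120.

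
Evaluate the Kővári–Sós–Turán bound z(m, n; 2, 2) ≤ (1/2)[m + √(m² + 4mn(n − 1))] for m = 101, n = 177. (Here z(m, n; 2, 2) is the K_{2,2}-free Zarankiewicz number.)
z(101, 177; 2, 2) ≤ (1/2)[101 + √(101² + 4·101·177·176)] = (1/2)[101 + √12595609] = 1825.0147

Kővári–Sós–Turán: let r_1, ..., r_101 be the row sums and z = Σ r_i the total number of 1s. Each pair of columns can share at most one row with both entries 1 (else a 2×2 all-ones block appears), so Σ_i C(r_i, 2) ≤ C(177, 2) = 15576. By convexity Σ_i C(r_i, 2) ≥ 101·C(z/101, 2) = z(z − 101)/(2·101), giving z² − 101z − 101·177·176 ≤ 0 and hence z ≤ (1/2)[101 + √(10201 + 4·3146352)] = (1/2)[101 + √12595609] ≈ (1/2)(101 + 3549.0293) = 1825.0147.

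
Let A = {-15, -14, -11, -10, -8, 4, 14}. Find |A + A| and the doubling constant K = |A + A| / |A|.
K = |A + A| / |A| = 26/7

Enumerate A + A = {a + b : a, b ∈ A}. With |A| = 7, there are |A|^2 = 49 ordered sum pairs; collecting distinct values, A + A = {-30, -29, -28, -26, -25, -24, -23, -22, -21, -20, -19, -18, -16, -11, -10, -7, -6, -4, -1, 0, 3, 4, 6, 8, 18, 28}, so |A + A| = 26. Thus K = 26/7. For comparison, the minimum possible |A + A| over all 7-element sets is 2·7 − 1 = 13 (so min K = 13/7), attained only by arithmetic progressions.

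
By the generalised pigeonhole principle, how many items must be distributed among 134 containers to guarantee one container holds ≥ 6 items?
n = (6 − 1)·134 + 1 = 671

By the generalised pigeonhole principle, to guarantee some box contains ≥ r objects we need more than (r − 1) · k objects total. Threshold: n = (r − 1) · k + 1. With r = 6 and k = 134: n = 5 · 134 + 1 = 670 + 1 = 671. For n = 670 = 5 · 134, we can put exactly 5 objects in every box, avoiding 6 in any single one — so 671 is tight.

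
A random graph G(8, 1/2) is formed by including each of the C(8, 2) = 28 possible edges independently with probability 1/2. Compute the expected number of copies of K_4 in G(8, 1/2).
E[# K_4] = C(8, 4) · (1/2)^C(4, 2) = 70 / 2^6 = 35/32 = 1.09375

For each 4-subset S of vertices (there are C(8, 4) = 70 such S), let X_S = 1 if S induces a K_4 (all C(4, 2) = 6 edges present). Then P(X_S = 1) = (1/2)^6 = 1/64. By linearity of expectation, E[# K_4] = C(8, 4) · (1/2)^6 = 70 / 64 = 35/32 = 1.09375.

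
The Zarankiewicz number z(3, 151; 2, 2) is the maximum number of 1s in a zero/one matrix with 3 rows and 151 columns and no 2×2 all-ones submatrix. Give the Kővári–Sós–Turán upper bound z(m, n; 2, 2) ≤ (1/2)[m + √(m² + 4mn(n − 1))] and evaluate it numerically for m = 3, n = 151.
z(3, 151; 2, 2) ≤ (1/2)[3 + √(3² + 4·3·151·150)] = (1/2)[3 + √271809] = 262.1765

Kővári–Sós–Turán: let r_1, ..., r_3 be the row sums and z = Σ r_i the total number of 1s. Each pair of columns can share at most one row with both entries 1 (else a 2×2 all-ones block appears), so Σ_i C(r_i, 2) ≤ C(151, 2) = 11325. By convexity Σ_i C(r_i, 2) ≥ 3·C(z/3, 2) = z(z − 3)/(2·3), giving z² − 3z − 3·151·150 ≤ 0 and hence z ≤ (1/2)[3 + √(9 + 4·67950)] = (1/2)[3 + √271809] ≈ (1/2)(3 + 521.353) = 262.1765.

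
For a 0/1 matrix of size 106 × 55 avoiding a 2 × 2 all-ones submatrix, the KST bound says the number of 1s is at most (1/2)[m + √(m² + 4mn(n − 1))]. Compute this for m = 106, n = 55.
z(106, 55; 2, 2) ≤ (1/2)[106 + √(106² + 4·106·55·54)] = (1/2)[106 + √1270516] = 616.5858

Kővári–Sós–Turán: let r_1, ..., r_106 be the row sums and z = Σ r_i the total number of 1s. Each pair of columns can share at most one row with both entries 1 (else a 2×2 all-ones block appears), so Σ_i C(r_i, 2) ≤ C(55, 2) = 1485. By convexity Σ_i C(r_i, 2) ≥ 106·C(z/106, 2) = z(z − 106)/(2·106), giving z² − 106z − 106·55·54 ≤ 0 and hence z ≤ (1/2)[106 + √(11236 + 4·314820)] = (1/2)[106 + √1270516] ≈ (1/2)(106 + 1127.1717) = 616.5858.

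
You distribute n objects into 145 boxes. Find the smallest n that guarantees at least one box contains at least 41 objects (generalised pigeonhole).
n = (41 − 1)·145 + 1 = 5801

By the generalised pigeonhole principle, to guarantee some box contains ≥ r objects we need more than (r − 1) · k objects total. Threshold: n = (r − 1) · k + 1. With r = 41 and k = 145: n = 40 · 145 + 1 = 5800 + 1 = 5801. For n = 5800 = 40 · 145, we can put exactly 40 objects in every box, avoiding 41 in any single one — so 5801 is tight.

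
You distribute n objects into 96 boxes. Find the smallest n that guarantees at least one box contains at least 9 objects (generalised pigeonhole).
n = (9 − 1)·96 + 1 = 769

By the generalised pigeonhole principle, to guarantee some box contains ≥ r objects we need more than (r − 1) · k objects total. Threshold: n = (r − 1) · k + 1. With r = 9 and k = 96: n = 8 · 96 + 1 = 768 + 1 = 769. For n = 768 = 8 · 96, we can put exactly 8 objects in every box, avoiding 9 in any single one — so 769 is tight.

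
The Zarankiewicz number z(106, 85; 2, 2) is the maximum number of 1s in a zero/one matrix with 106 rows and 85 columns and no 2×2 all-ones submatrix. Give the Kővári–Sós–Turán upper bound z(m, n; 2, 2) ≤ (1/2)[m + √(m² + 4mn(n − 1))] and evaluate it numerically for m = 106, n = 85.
z(106, 85; 2, 2) ≤ (1/2)[106 + √(106² + 4·106·85·84)] = (1/2)[106 + √3038596] = 924.5785

Kővári–Sós–Turán: let r_1, ..., r_106 be the row sums and z = Σ r_i the total number of 1s. Each pair of columns can share at most one row with both entries 1 (else a 2×2 all-ones block appears), so Σ_i C(r_i, 2) ≤ C(85, 2) = 3570. By convexity Σ_i C(r_i, 2) ≥ 106·C(z/106, 2) = z(z − 106)/(2·106), giving z² − 106z − 106·85·84 ≤ 0 and hence z ≤ (1/2)[106 + √(11236 + 4·756840)] = (1/2)[106 + √3038596] ≈ (1/2)(106 + 1743.1569) = 924.5785.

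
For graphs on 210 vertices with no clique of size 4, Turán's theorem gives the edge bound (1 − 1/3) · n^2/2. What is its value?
Turán density bound = (2/3) · 210^2/2 = 14700

Turán's theorem: ex(n, K_{r+1}) is achieved by the complete r-partite Turán graph T(n, r) with parts as balanced as possible, and is at most (1 − 1/r) · n^2/2. For r = 3, n = 210: the density bound is (2/3) · 44100/2 = 14700. Since 3 ∣ 210, the Turán graph T(210, 3) has parts of equal size 70, and its edge count e(T(210, 3)) = 14700 attains the density bound exactly.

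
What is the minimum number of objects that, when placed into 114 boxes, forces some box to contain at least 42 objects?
n = (42 − 1)·114 + 1 = 4675

By the generalised pigeonhole principle, to guarantee some box contains ≥ r objects we need more than (r − 1) · k objects total. Threshold: n = (r − 1) · k + 1. With r = 42 and k = 114: n = 41 · 114 + 1 = 4674 + 1 = 4675. For n = 4674 = 41 · 114, we can put exactly 41 objects in every box, avoiding 42 in any single one — so 4675 is tight.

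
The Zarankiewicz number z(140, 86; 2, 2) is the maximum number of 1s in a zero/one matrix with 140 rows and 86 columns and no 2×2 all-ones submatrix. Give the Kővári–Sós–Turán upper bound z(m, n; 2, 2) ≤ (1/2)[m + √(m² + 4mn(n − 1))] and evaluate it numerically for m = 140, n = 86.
z(140, 86; 2, 2) ≤ (1/2)[140 + √(140² + 4·140·86·85)] = (1/2)[140 + √4113200] = 1084.0513

Kővári–Sós–Turán: let r_1, ..., r_140 be the row sums and z = Σ r_i the total number of 1s. Each pair of columns can share at most one row with both entries 1 (else a 2×2 all-ones block appears), so Σ_i C(r_i, 2) ≤ C(86, 2) = 3655. By convexity Σ_i C(r_i, 2) ≥ 140·C(z/140, 2) = z(z − 140)/(2·140), giving z² − 140z − 140·86·85 ≤ 0 and hence z ≤ (1/2)[140 + √(19600 + 4·1023400)] = (1/2)[140 + √4113200] ≈ (1/2)(140 + 2028.1026) = 1084.0513.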